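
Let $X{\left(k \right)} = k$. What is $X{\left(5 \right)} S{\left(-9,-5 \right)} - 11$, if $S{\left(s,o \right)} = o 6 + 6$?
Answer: $-131$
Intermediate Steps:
$S{\left(s,o \right)} = 6 + 6 o$ ($S{\left(s,o \right)} = 6 o + 6 = 6 + 6 o$)
$X{\left(5 \right)} S{\left(-9,-5 \right)} - 11 = 5 \left(6 + 6 \left(-5\right)\right) - 11 = 5 \left(6 - 30\right) - 11 = 5 \left(-24\right) - 11 = -120 - 11 = -131$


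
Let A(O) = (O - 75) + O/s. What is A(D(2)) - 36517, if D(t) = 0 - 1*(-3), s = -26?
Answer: -951317/26 ≈ -36589.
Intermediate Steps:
D(t) = 3 (D(t) = 0 + 3 = 3)
A(O) = -75 + 25*O/26 (A(O) = (O - 75) + O/(-26) = (-75 + O) + O*(-1/26) = (-75 + O) - O/26 = -75 + 25*O/26)
A(D(2)) - 36517 = (-75 + (25/26)*3) - 36517 = (-75 + 75/26) - 36517 = -1875/26 - 36517 = -951317/26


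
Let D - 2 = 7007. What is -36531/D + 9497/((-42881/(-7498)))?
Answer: 497533932743/300552929 ≈ 1655.4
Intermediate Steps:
D = 7009 (D = 2 + 7007 = 7009)
-36531/D + 9497/((-42881/(-7498))) = -36531/7009 + 9497/((-42881/(-7498))) = -36531*1/7009 + 9497/((-42881*(-1/7498))) = -36531/7009 + 9497/(42881/7498) = -36531/7009 + 9497*(7498/42881) = -36531/7009 + 71208506/42881 = 497533932743/300552929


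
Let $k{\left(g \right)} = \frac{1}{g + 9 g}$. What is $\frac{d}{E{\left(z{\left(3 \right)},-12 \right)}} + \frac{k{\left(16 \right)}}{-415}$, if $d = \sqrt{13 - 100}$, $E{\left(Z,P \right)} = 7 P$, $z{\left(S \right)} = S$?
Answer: $- \frac{1}{66400} - \frac{i \sqrt{87}}{84} \approx -1.506 \cdot 10^{-5} - 0.11104 i$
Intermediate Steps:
$d = i \sqrt{87}$ ($d = \sqrt{-87} = i \sqrt{87} \approx 9.3274 i$)
$k{\left(g \right)} = \frac{1}{10 g}$
$\frac{d}{E{\left(z{\left(3 \right)},-12 \right)}} + \frac{k{\left(16 \right)}}{-415} = \frac{i \sqrt{87}}{7 \left(-12\right)} + \frac{\frac{1}{10} \cdot \frac{1}{16}}{-415} = \frac{i \sqrt{87}}{-84} + \frac{1}{10} \cdot \frac{1}{16} \left(- \frac{1}{415}\right) = i \sqrt{87} \left(- \frac{1}{84}\right) + \frac{1}{160} \left(- \frac{1}{415}\right) = - \frac{i \sqrt{87}}{84} - \frac{1}{66400} = - \frac{1}{66400} - \frac{i \sqrt{87}}{84}$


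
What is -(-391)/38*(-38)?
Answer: -391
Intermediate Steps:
-(-391)/38*(-38) = -23*(-17/38)*(-38) = (391/38)*(-38) = -391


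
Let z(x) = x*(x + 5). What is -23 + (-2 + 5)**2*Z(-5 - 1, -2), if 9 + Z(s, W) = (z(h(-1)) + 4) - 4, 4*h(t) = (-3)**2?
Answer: 685/16 ≈ 42.813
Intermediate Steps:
h(t) = 9/4 (h(t) = (1/4)*(-3)**2 = (1/4)*9 = 9/4)
z(x) = x*(5 + x)
Z(s, W) = 117/16 (Z(s, W) = -9 + ((9*(5 + 9/4)/4 + 4) - 4) = -9 + (((9/4)*(29/4) + 4) - 4) = -9 + ((261/16 + 4) - 4) = -9 + (325/16 - 4) = -9 + 261/16 = 117/16)
-23 + (-2 + 5)**2*Z(-5 - 1, -2) = -23 + (-2 + 5)**2*(117/16) = -23 + 3**2*(117/16) = -23 + 9*(117/16) = -23 + 1053/16 = 685/16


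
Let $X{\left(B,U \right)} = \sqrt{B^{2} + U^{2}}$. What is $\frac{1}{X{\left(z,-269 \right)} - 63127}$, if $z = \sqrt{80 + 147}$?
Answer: $- \frac{63127}{3984945541} - \frac{2 \sqrt{18147}}{3984945541} \approx -1.5909 \cdot 10^{-5}$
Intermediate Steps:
$z = \sqrt{227} \approx 15.067$
$\frac{1}{X{\left(z,-269 \right)} - 63127} = \frac{1}{\sqrt{\left(\sqrt{227}\right)^{2} + \left(-269\right)^{2}} - 63127} = \frac{1}{\sqrt{227 + 72361} - 63127} = \frac{1}{\sqrt{72588} - 63127} = \frac{1}{2 \sqrt{18147} - 63127} = \frac{1}{-63127 + 2 \sqrt{18147}}$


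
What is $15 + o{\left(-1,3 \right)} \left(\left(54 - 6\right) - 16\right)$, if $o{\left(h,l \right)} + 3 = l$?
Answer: $15$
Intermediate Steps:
$o{\left(h,l \right)} = -3 + l$
$15 + o{\left(-1,3 \right)} \left(\left(54 - 6\right) - 16\right) = 15 + \left(-3 + 3\right) \left(\left(54 - 6\right) - 16\right) = 15 + 0 \left(48 - 16\right) = 15 + 0 \cdot 32 = 15 + 0 = 15$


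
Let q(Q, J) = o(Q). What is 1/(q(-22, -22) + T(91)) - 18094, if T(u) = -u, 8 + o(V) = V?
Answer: -2189375/121 ≈ -18094.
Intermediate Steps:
o(V) = -8 + V
q(Q, J) = -8 + Q
1/(q(-22, -22) + T(91)) - 18094 = 1/((-8 - 22) - 1*91) - 18094 = 1/(-30 - 91) - 18094 = 1/(-121) - 18094 = -1/121 - 18094 = -2189375/121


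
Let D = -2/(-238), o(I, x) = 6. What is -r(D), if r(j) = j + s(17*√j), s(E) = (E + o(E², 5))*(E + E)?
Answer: -579/119 - 12*√119/7 ≈ -23.566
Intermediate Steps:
s(E) = 2*E*(6 + E) (s(E) = (E + 6)*(E + E) = (6 + E)*(2*E) = 2*E*(6 + E))
D = 1/119 (D = -2*(-1/238) = 1/119 ≈ 0.0084034)
r(j) = j + 34*√j*(6 + 17*√j) (r(j) = j + 2*(17*√j)*(6 + 17*√j) = j + 34*√j*(6 + 17*√j))
-r(D) = -(204*√(1/119) + 579*(1/119)) = -(204*(√119/119) + 579/119) = -(12*√119/7 + 579/119) = -(579/119 + 12*√119/7) = -579/119 - 12*√119/7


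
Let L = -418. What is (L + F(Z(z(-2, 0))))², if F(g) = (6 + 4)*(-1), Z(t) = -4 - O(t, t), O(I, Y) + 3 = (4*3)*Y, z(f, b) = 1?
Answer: 183184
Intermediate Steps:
O(I, Y) = -3 + 12*Y (O(I, Y) = -3 + (4*3)*Y = -3 + 12*Y)
Z(t) = -1 - 12*t (Z(t) = -4 - (-3 + 12*t) = -4 + (3 - 12*t) = -1 - 12*t)
F(g) = -10 (F(g) = 10*(-1) = -10)
(L + F(Z(z(-2, 0))))² = (-418 - 10)² = (-428)² = 183184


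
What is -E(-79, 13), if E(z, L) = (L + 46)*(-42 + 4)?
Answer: 2242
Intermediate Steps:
E(z, L) = -1748 - 38*L (E(z, L) = (46 + L)*(-38) = -1748 - 38*L)
-E(-79, 13) = -(-1748 - 38*13) = -(-1748 - 494) = -1*(-2242) = 2242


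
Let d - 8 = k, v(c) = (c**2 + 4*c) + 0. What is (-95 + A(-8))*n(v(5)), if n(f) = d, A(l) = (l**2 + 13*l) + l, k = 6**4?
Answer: -186472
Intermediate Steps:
v(c) = c**2 + 4*c
k = 1296
d = 1304 (d = 8 + 1296 = 1304)
A(l) = l**2 + 14*l
n(f) = 1304
(-95 + A(-8))*n(v(5)) = (-95 - 8*(14 - 8))*1304 = (-95 - 8*6)*1304 = (-95 - 48)*1304 = -143*1304 = -186472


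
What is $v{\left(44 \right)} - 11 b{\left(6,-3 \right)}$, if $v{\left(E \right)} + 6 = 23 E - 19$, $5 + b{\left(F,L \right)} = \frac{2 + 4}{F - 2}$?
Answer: $\frac{2051}{2} \approx 1025.5$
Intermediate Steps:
$b{\left(F,L \right)} = -5 + \frac{6}{-2 + F}$ ($b{\left(F,L \right)} = -5 + \frac{2 + 4}{F - 2} = -5 + \frac{6}{-2 + F}$)
$v{\left(E \right)} = -25 + 23 E$ ($v{\left(E \right)} = -6 + \left(23 E - 19\right) = -6 + \left(-19 + 23 E\right) = -25 + 23 E$)
$v{\left(44 \right)} - 11 b{\left(6,-3 \right)} = \left(-25 + 23 \cdot 44\right) - 11 \frac{16 - 30}{-2 + 6} = \left(-25 + 1012\right) - 11 \frac{16 - 30}{4} = 987 - 11 \cdot \frac{1}{4} \left(-14\right) = 987 - - \frac{77}{2} = 987 + \frac{77}{2} = \frac{2051}{2}$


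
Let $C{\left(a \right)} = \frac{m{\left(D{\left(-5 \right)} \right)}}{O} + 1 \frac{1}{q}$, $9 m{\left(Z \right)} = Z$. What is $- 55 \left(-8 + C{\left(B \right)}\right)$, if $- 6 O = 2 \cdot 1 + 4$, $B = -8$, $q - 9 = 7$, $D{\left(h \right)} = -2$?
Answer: $\frac{61105}{144} \approx 424.34$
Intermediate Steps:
$q = 16$ ($q = 9 + 7 = 16$)
$m{\left(Z \right)} = \frac{Z}{9}$
$O = -1$ ($O = - \frac{2 \cdot 1 + 4}{6} = - \frac{2 + 4}{6} = \left(- \frac{1}{6}\right) 6 = -1$)
$C{\left(a \right)} = \frac{41}{144}$ ($C{\left(a \right)} = \frac{\frac{1}{9} \left(-2\right)}{-1} + 1 \cdot \frac{1}{16} = \left(- \frac{2}{9}\right) \left(-1\right) + 1 \cdot \frac{1}{16} = \frac{2}{9} + \frac{1}{16} = \frac{41}{144}$)
$- 55 \left(-8 + C{\left(B \right)}\right) = - 55 \left(-8 + \frac{41}{144}\right) = \left(-55\right) \left(- \frac{1111}{144}\right) = \frac{61105}{144}$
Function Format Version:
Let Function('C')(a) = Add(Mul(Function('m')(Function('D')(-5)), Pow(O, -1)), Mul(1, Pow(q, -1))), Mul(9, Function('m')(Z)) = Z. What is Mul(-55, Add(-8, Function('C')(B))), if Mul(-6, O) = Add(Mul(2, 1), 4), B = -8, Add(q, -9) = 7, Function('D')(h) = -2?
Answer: Rational(61105, 144) ≈ 424.34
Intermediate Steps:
q = 16 (q = Add(9, 7) = 16)
Function('m')(Z) = Mul(Rational(1, 9), Z)
O = -1 (O = Mul(Rational(-1, 6), Add(Mul(2, 1), 4)) = Mul(Rational(-1, 6), Add(2, 4)) = Mul(Rational(-1, 6), 6) = -1)
Function('C')(a) = Rational(41, 144) (Function('C')(a) = Add(Mul(Mul(Rational(1, 9), -2), Pow(-1, -1)), Mul(1, Pow(16, -1))) = Add(Mul(Rational(-2, 9), -1), Mul(1, Rational(1, 16))) = Add(Rational(2, 9), Rational(1, 16)) = Rational(41, 144))
Mul(-55, Add(-8, Function('C')(B))) = Mul(-55, Add(-8, Rational(41, 144))) = Mul(-55, Rational(-1111, 144)) = Rational(61105, 144)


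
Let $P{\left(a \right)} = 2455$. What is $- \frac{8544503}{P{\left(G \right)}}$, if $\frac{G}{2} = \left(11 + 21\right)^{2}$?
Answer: $- \frac{8544503}{2455} \approx -3480.4$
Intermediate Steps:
$G = 2048$ ($G = 2 \left(11 + 21\right)^{2} = 2 \cdot 32^{2} = 2 \cdot 1024 = 2048$)
$- \frac{8544503}{P{\left(G \right)}} = - \frac{8544503}{2455}$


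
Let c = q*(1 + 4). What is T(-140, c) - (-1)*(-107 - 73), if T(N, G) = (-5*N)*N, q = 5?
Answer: -98180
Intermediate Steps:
c = 25 (c = 5*(1 + 4) = 5*5 = 25)
T(N, G) = -5*N**2
T(-140, c) - (-1)*(-107 - 73) = -5*(-140)**2 - (-1)*(-107 - 73) = -5*19600 - (-1)*(-180) = -98000 - 1*180 = -98000 - 180 = -98180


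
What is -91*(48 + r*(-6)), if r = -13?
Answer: -11466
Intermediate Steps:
-91*(48 + r*(-6)) = -91*(48 - 13*(-6)) = -91*(48 + 78) = -91*126 = -11466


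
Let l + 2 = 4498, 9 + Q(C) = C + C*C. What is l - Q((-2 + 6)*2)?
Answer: 4433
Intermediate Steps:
Q(C) = -9 + C + C² (Q(C) = -9 + (C + C*C) = -9 + (C + C²) = -9 + C + C²)
l = 4496 (l = -2 + 4498 = 4496)
l - Q((-2 + 6)*2) = 4496 - (-9 + (-2 + 6)*2 + ((-2 + 6)*2)²) = 4496 - (-9 + 4*2 + (4*2)²) = 4496 - (-9 + 8 + 8²) = 4496 - (-9 + 8 + 64) = 4496 - 1*63 = 4496 - 63 = 4433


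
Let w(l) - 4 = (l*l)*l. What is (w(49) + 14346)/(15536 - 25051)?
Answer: -763/55 ≈ -13.873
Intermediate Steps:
w(l) = 4 + l**3 (w(l) = 4 + (l*l)*l = 4 + l**2*l = 4 + l**3)
(w(49) + 14346)/(15536 - 25051) = ((4 + 49**3) + 14346)/(15536 - 25051) = ((4 + 117649) + 14346)/(-9515) = (117653 + 14346)*(-1/9515) = 131999*(-1/9515) = -763/55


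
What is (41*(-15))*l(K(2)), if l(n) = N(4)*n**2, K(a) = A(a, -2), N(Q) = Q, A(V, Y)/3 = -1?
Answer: -22140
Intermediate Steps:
A(V, Y) = -3 (A(V, Y) = 3*(-1) = -3)
K(a) = -3
l(n) = 4*n**2
(41*(-15))*l(K(2)) = (41*(-15))*(4*(-3)**2) = -2460*9 = -615*36 = -22140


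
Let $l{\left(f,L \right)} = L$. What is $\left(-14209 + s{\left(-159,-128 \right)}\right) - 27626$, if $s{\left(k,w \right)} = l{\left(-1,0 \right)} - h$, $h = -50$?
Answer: $-41785$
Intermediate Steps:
$s{\left(k,w \right)} = 50$ ($s{\left(k,w \right)} = 0 - -50 = 0 + 50 = 50$)
$\left(-14209 + s{\left(-159,-128 \right)}\right) - 27626 = \left(-14209 + 50\right) - 27626 = -14159 - 27626 = -41785$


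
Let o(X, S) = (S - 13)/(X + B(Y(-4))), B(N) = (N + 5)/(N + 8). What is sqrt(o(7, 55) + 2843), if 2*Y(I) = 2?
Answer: sqrt(1506845)/23 ≈ 53.371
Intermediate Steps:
Y(I) = 1 (Y(I) = (1/2)*2 = 1)
B(N) = (5 + N)/(8 + N)
o(X, S) = (-13 + S)/(2/3 + X) (o(X, S) = (S - 13)/(X + (5 + 1)/(8 + 1)) = (-13 + S)/(X + 6/9) = (-13 + S)/(X + (1/9)*6) = (-13 + S)/(X + 2/3) = (-13 + S)/(2/3 + X))
sqrt(o(7, 55) + 2843) = sqrt(3*(-13 + 55)/(2 + 3*7) + 2843) = sqrt(3*42/(2 + 21) + 2843) = sqrt(3*42/23 + 2843) = sqrt(3*(1/23)*42 + 2843) = sqrt(126/23 + 2843) = sqrt(65515/23) = sqrt(1506845)/23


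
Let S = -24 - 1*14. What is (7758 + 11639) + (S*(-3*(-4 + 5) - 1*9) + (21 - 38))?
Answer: 19836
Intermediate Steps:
S = -38 (S = -24 - 14 = -38)
(7758 + 11639) + (S*(-3*(-4 + 5) - 1*9) + (21 - 38)) = (7758 + 11639) + (-38*(-3*(-4 + 5) - 1*9) + (21 - 38)) = 19397 + (-38*(-3*1 - 9) - 17) = 19397 + (-38*(-3 - 9) - 17) = 19397 + (-38*(-12) - 17) = 19397 + (456 - 17) = 19397 + 439 = 19836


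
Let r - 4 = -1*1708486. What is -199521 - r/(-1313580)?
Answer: -43681417277/218930 ≈ -1.9952e+5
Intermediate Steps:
r = -1708482 (r = 4 - 1*1708486 = 4 - 1708486 = -1708482)
-199521 - r/(-1313580) = -199521 - (-1708482)/(-1313580) = -199521 - (-1708482)*(-1)/1313580 = -199521 - 1*284747/218930 = -199521 - 284747/218930 = -43681417277/218930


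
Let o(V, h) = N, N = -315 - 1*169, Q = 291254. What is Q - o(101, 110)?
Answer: 291738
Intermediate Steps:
N = -484 (N = -315 - 169 = -484)
o(V, h) = -484
Q - o(101, 110) = 291254 - 1*(-484) = 291254 + 484 = 291738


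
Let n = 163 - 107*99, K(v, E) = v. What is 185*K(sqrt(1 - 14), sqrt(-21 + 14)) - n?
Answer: 10430 + 185*I*sqrt(13) ≈ 10430.0 + 667.03*I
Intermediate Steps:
n = -10430 (n = 163 - 10593 = -10430)
185*K(sqrt(1 - 14), sqrt(-21 + 14)) - n = 185*sqrt(1 - 14) - 1*(-10430) = 185*sqrt(-13) + 10430 = 185*(I*sqrt(13)) + 10430 = 185*I*sqrt(13) + 10430 = 10430 + 185*I*sqrt(13)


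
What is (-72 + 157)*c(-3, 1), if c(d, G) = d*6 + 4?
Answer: -1190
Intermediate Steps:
c(d, G) = 4 + 6*d (c(d, G) = 6*d + 4 = 4 + 6*d)
(-72 + 157)*c(-3, 1) = (-72 + 157)*(4 + 6*(-3)) = 85*(4 - 18) = 85*(-14) = -1190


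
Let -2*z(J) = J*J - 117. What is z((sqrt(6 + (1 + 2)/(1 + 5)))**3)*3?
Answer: -3783/16 ≈ -236.44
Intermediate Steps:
z(J) = 117/2 - J**2/2 (z(J) = -(J*J - 117)/2 = -(J**2 - 117)/2 = -(-117 + J**2)/2 = 117/2 - J**2/2)
z((sqrt(6 + (1 + 2)/(1 + 5)))**3)*3 = (117/2 - (6 + (1 + 2)/(1 + 5))**3/2)*3 = (117/2 - (6 + 3/6)**3/2)*3 = (117/2 - (6 + 3*(1/6))**3/2)*3 = (117/2 - (6 + 1/2)**3/2)*3 = (117/2 - ((sqrt(13/2))**3)**2/2)*3 = (117/2 - ((sqrt(26)/2)**3)**2/2)*3 = (117/2 - (13*sqrt(26)/4)**2/2)*3 = (117/2 - 1/2*2197/8)*3 = (117/2 - 2197/16)*3 = -1261/16*3 = -3783/16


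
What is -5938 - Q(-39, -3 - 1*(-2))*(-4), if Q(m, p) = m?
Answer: -6094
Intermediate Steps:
-5938 - Q(-39, -3 - 1*(-2))*(-4) = -5938 - (-39)*(-4) = -5938 - 1*156 = -5938 - 156 = -6094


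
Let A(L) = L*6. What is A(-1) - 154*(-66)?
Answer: 10158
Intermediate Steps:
A(L) = 6*L
A(-1) - 154*(-66) = 6*(-1) - 154*(-66) = -6 + 10164 = 10158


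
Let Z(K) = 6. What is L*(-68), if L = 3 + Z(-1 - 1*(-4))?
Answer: -612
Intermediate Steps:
L = 9 (L = 3 + 6 = 9)
L*(-68) = 9*(-68) = -612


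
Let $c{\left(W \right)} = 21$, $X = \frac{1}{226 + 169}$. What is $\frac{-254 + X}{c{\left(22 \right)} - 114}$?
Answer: $\frac{33443}{12245} \approx 2.7312$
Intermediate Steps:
$X = \frac{1}{395} \approx 0.0025316$
$\frac{-254 + X}{c{\left(22 \right)} - 114} = \frac{-254 + \frac{1}{395}}{21 - 114} = - \frac{100329}{395 \left(-93\right)} = \left(- \frac{100329}{395}\right) \left(- \frac{1}{93}\right) = \frac{33443}{12245}$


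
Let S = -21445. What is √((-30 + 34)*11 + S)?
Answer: I*√21401 ≈ 146.29*I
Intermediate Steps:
√((-30 + 34)*11 + S) = √((-30 + 34)*11 - 21445) = √(4*11 - 21445) = √(44 - 21445) = √(-21401) = I*√21401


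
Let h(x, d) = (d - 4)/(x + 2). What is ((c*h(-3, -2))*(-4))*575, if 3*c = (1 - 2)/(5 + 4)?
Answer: 4600/9 ≈ 511.11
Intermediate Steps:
c = -1/27 (c = ((1 - 2)/(5 + 4))/3 = (-1/9)/3 = (-1*⅑)/3 = (⅓)*(-⅑) = -1/27 ≈ -0.037037)
h(x, d) = (-4 + d)/(2 + x)
((c*h(-3, -2))*(-4))*575 = (-(-4 - 2)/(27*(2 - 3))*(-4))*575 = (-(-6)/(27*(-1))*(-4))*575 = (-(-1)*(-6)/27*(-4))*575 = (-1/27*6*(-4))*575 = -2/9*(-4)*575 = (8/9)*575 = 4600/9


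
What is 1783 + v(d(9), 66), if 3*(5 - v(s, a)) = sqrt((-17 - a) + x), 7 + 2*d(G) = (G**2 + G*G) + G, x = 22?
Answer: 1788 - I*sqrt(61)/3 ≈ 1788.0 - 2.6034*I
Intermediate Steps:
d(G) = -7/2 + G**2 + G/2 (d(G) = -7/2 + ((G**2 + G*G) + G)/2 = -7/2 + ((G**2 + G**2) + G)/2 = -7/2 + (2*G**2 + G)/2 = -7/2 + (G + 2*G**2)/2 = -7/2 + (G**2 + G/2) = -7/2 + G**2 + G/2)
v(s, a) = 5 - sqrt(5 - a)/3 (v(s, a) = 5 - sqrt((-17 - a) + 22)/3 = 5 - sqrt(5 - a)/3)
1783 + v(d(9), 66) = 1783 + (5 - sqrt(5 - 1*66)/3) = 1783 + (5 - sqrt(5 - 66)/3) = 1783 + (5 - I*sqrt(61)/3) = 1788 - I*sqrt(61)/3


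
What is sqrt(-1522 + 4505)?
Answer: sqrt(2983) ≈ 54.617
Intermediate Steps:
sqrt(-1522 + 4505) = sqrt(2983)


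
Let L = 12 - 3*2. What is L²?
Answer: 36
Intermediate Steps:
L = 6 (L = 12 - 6 = 6)
L² = 6² = 36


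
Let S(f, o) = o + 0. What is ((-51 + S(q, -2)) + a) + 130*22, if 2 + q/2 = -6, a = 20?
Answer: 2827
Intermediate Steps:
q = -16 (q = -4 + 2*(-6) = -4 - 12 = -16)
S(f, o) = o
((-51 + S(q, -2)) + a) + 130*22 = ((-51 - 2) + 20) + 130*22 = (-53 + 20) + 2860 = -33 + 2860 = 2827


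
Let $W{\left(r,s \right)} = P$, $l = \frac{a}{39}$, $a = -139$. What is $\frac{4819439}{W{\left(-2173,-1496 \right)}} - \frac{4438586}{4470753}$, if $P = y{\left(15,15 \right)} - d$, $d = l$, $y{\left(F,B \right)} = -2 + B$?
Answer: $\frac{840311466008557}{2888106438} \approx 2.9096 \cdot 10^{5}$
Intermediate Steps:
$l = - \frac{139}{39} \approx -3.5641$
$d = - \frac{139}{39} \approx -3.5641$
$P = \frac{646}{39}$ ($P = \left(-2 + 15\right) - - \frac{139}{39} = 13 + \frac{139}{39} = \frac{646}{39} \approx 16.564$)
$W{\left(r,s \right)} = \frac{646}{39}$
$\frac{4819439}{W{\left(-2173,-1496 \right)}} - \frac{4438586}{4470753} = \frac{4819439}{\frac{646}{39}} - \frac{4438586}{4470753} = 4819439 \cdot \frac{39}{646} - \frac{4438586}{4470753} = \frac{187958121}{646} - \frac{4438586}{4470753} = \frac{840311466008557}{2888106438}$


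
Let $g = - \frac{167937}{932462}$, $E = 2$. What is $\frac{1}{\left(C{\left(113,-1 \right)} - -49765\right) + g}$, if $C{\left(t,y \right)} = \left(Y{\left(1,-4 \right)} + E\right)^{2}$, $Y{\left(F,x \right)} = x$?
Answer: $\frac{932462}{46407533341} \approx 2.0093 \cdot 10^{-5}$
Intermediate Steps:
$C{\left(t,y \right)} = 4$ ($C{\left(t,y \right)} = \left(-4 + 2\right)^{2} = \left(-2\right)^{2} = 4$)
$g = - \frac{167937}{932462}$ ($g = \left(-167937\right) \frac{1}{932462} = - \frac{167937}{932462} \approx -0.1801$)
$\frac{1}{\left(C{\left(113,-1 \right)} - -49765\right) + g} = \frac{1}{\left(4 - -49765\right) - \frac{167937}{932462}} = \frac{1}{\left(4 + 49765\right) - \frac{167937}{932462}} = \frac{1}{49769 - \frac{167937}{932462}} = \frac{1}{\frac{46407533341}{932462}} = \frac{932462}{46407533341}$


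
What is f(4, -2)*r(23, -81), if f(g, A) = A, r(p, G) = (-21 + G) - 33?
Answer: 270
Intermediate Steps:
r(p, G) = -54 + G
f(4, -2)*r(23, -81) = -2*(-54 - 81) = -2*(-135) = 270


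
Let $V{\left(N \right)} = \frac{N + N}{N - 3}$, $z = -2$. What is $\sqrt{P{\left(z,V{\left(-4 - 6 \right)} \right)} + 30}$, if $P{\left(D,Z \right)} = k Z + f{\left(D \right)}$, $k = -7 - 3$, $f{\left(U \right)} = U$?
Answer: $\frac{2 \sqrt{533}}{13} \approx 3.5518$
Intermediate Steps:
$k = -10$
$V{\left(N \right)} = \frac{2 N}{-3 + N}$
$P{\left(D,Z \right)} = D - 10 Z$ ($P{\left(D,Z \right)} = - 10 Z + D = D - 10 Z$)
$\sqrt{P{\left(z,V{\left(-4 - 6 \right)} \right)} + 30} = \sqrt{\left(-2 - 10 \frac{2 \left(-4 - 6\right)}{-3 - 10}\right) + 30} = \sqrt{\left(-2 - 10 \cdot 2 \left(-10\right) \frac{1}{-3 - 10}\right) + 30} = \sqrt{\left(-2 - 10 \cdot 2 \left(-10\right) \frac{1}{-13}\right) + 30} = \sqrt{\left(-2 - 10 \cdot 2 \left(-10\right) \left(- \frac{1}{13}\right)\right) + 30} = \sqrt{\left(-2 - \frac{200}{13}\right) + 30} = \sqrt{- \frac{226}{13} + 30} = \sqrt{\frac{164}{13}} = \frac{2 \sqrt{533}}{13}$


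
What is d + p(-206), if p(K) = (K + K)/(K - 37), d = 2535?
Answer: 616417/243 ≈ 2536.7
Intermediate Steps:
p(K) = 2*K/(-37 + K) (p(K) = (2*K)/(-37 + K) = 2*K/(-37 + K))
d + p(-206) = 2535 + 2*(-206)/(-37 - 206) = 2535 + 2*(-206)/(-243) = 2535 + 2*(-206)*(-1/243) = 2535 + 412/243 = 616417/243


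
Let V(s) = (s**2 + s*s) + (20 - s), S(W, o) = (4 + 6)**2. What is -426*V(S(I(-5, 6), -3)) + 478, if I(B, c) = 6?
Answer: -8485442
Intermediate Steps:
S(W, o) = 100 (S(W, o) = 10**2 = 100)
V(s) = 20 - s + 2*s**2 (V(s) = (s**2 + s**2) + (20 - s) = 2*s**2 + (20 - s) = 20 - s + 2*s**2)
-426*V(S(I(-5, 6), -3)) + 478 = -426*(20 - 1*100 + 2*100**2) + 478 = -426*(20 - 100 + 2*10000) + 478 = -426*(20 - 100 + 20000) + 478 = -426*19920 + 478 = -8485920 + 478 = -8485442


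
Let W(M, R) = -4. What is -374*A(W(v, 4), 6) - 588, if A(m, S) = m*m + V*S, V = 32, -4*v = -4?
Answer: -78380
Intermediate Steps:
v = 1 (v = -¼*(-4) = 1)
A(m, S) = m² + 32*S (A(m, S) = m*m + 32*S = m² + 32*S)
-374*A(W(v, 4), 6) - 588 = -374*((-4)² + 32*6) - 588 = -374*(16 + 192) - 588 = -374*208 - 588 = -77792 - 588 = -78380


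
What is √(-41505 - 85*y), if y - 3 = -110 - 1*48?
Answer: I*√28330 ≈ 168.32*I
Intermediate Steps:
y = -155 (y = 3 + (-110 - 1*48) = 3 + (-110 - 48) = 3 - 158 = -155)
√(-41505 - 85*y) = √(-41505 - 85*(-155)) = √(-41505 + 13175) = √(-28330) = I*√28330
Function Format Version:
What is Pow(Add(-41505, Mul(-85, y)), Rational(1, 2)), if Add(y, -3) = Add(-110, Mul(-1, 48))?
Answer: Mul(I, Pow(28330, Rational(1, 2))) ≈ Mul(168.32, I)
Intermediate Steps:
y = -155 (y = Add(3, Add(-110, Mul(-1, 48))) = Add(3, Add(-110, -48)) = Add(3, -158) = -155)
Pow(Add(-41505, Mul(-85, y)), Rational(1, 2)) = Pow(Add(-41505, Mul(-85, -155)), Rational(1, 2)) = Pow(Add(-41505, 13175), Rational(1, 2)) = Pow(-28330, Rational(1, 2)) = Mul(I, Pow(28330, Rational(1, 2)))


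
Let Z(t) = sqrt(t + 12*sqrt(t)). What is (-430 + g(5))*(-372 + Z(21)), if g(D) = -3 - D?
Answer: 162936 - 438*sqrt(21 + 12*sqrt(21)) ≈ 1.5912e+5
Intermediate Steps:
(-430 + g(5))*(-372 + Z(21)) = (-430 + (-3 - 1*5))*(-372 + sqrt(21 + 12*sqrt(21))) = (-430 + (-3 - 5))*(-372 + sqrt(21 + 12*sqrt(21))) = (-430 - 8)*(-372 + sqrt(21 + 12*sqrt(21))) = -438*(-372 + sqrt(21 + 12*sqrt(21))) = 162936 - 438*sqrt(21 + 12*sqrt(21))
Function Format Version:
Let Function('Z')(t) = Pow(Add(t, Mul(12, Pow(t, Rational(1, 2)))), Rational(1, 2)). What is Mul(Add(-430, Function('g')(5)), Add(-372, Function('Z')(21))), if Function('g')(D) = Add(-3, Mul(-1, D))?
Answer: Add(162936, Mul(-438, Pow(Add(21, Mul(12, Pow(21, Rational(1, 2)))), Rational(1, 2)))) ≈ 1.5912e+5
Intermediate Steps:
Mul(Add(-430, Function('g')(5)), Add(-372, Function('Z')(21))) = Mul(Add(-430, Add(-3, Mul(-1, 5))), Add(-372, Pow(Add(21, Mul(12, Pow(21, Rational(1, 2)))), Rational(1, 2)))) = Mul(Add(-430, Add(-3, -5)), Add(-372, Pow(Add(21, Mul(12, Pow(21, Rational(1, 2)))), Rational(1, 2)))) = Mul(Add(-430, -8), Add(-372, Pow(Add(21, Mul(12, Pow(21, Rational(1, 2)))), Rational(1, 2)))) = Mul(-438, Add(-372, Pow(Add(21, Mul(12, Pow(21, Rational(1, 2)))), Rational(1, 2)))) = Add(162936, Mul(-438, Pow(Add(21, Mul(12, Pow(21, Rational(1, 2)))), Rational(1, 2))))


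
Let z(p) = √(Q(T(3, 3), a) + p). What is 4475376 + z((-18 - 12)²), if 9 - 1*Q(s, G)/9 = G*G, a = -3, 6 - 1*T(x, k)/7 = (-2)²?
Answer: 4475406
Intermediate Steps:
T(x, k) = 14 (T(x, k) = 42 - 7*(-2)² = 42 - 7*4 = 42 - 28 = 14)
Q(s, G) = 81 - 9*G² (Q(s, G) = 81 - 9*G*G = 81 - 9*G²)
z(p) = √p (z(p) = √((81 - 9*(-3)²) + p) = √((81 - 9*9) + p) = √((81 - 81) + p) = √(0 + p) = √p)
4475376 + z((-18 - 12)²) = 4475376 + √((-18 - 12)²) = 4475376 + √((-30)²) = 4475376 + √900 = 4475376 + 30 = 4475406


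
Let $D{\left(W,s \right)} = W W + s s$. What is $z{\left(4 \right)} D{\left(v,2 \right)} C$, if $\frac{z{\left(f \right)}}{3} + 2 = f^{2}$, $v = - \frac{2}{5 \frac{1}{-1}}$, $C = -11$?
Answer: $- \frac{48048}{25} \approx -1921.9$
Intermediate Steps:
$v = \frac{2}{5}$ ($v = - \frac{2}{5 \left(-1\right)} = - \frac{2}{-5} = \left(-2\right) \left(- \frac{1}{5}\right) = \frac{2}{5} \approx 0.4$)
$D{\left(W,s \right)} = W^{2} + s^{2}$
$z{\left(f \right)} = -6 + 3 f^{2}$
$z{\left(4 \right)} D{\left(v,2 \right)} C = \left(-6 + 3 \cdot 4^{2}\right) \left(\left(\frac{2}{5}\right)^{2} + 2^{2}\right) \left(-11\right) = \left(-6 + 3 \cdot 16\right) \left(\frac{4}{25} + 4\right) \left(-11\right) = \left(-6 + 48\right) \frac{104}{25} \left(-11\right) = 42 \cdot \frac{104}{25} \left(-11\right) = \frac{4368}{25} \left(-11\right) = - \frac{48048}{25}$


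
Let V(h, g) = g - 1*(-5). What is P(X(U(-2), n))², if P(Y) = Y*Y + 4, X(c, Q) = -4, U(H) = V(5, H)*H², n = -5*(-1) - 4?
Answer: 400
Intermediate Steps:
n = 1 (n = 5 - 4 = 1)
V(h, g) = 5 + g (V(h, g) = g + 5 = 5 + g)
U(H) = H²*(5 + H) (U(H) = (5 + H)*H² = H²*(5 + H))
P(Y) = 4 + Y² (P(Y) = Y² + 4 = 4 + Y²)
P(X(U(-2), n))² = (4 + (-4)²)² = (4 + 16)² = 20² = 400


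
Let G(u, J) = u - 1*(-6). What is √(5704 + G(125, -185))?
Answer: √5835 ≈ 76.387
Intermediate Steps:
G(u, J) = 6 + u (G(u, J) = u + 6 = 6 + u)
√(5704 + G(125, -185)) = √(5704 + (6 + 125)) = √(5704 + 131) = √5835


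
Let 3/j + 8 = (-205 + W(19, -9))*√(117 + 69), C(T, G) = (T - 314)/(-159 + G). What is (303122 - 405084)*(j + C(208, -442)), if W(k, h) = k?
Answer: -1241937901102/69059107 + 2031957*√186/229814 ≈ -17863.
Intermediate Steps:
C(T, G) = (-314 + T)/(-159 + G)
j = 3/(-8 - 186*√186) (j = 3/(-8 + (-205 + 19)*√(117 + 69)) = 3/(-8 - 186*√186) ≈ -0.0011789)
(303122 - 405084)*(j + C(208, -442)) = (303122 - 405084)*((3/804349 - 279*√186/3217396) + (-314 + 208)/(-159 - 442)) = -101962*((3/804349 - 279*√186/3217396) - 106/(-601)) = -101962*((3/804349 - 279*√186/3217396) - 1/601*(-106)) = -101962*((3/804349 - 279*√186/3217396) + 106/601) = -101962*(85262797/483413749 - 279*√186/3217396) = -1241937901102/69059107 + 2031957*√186/229814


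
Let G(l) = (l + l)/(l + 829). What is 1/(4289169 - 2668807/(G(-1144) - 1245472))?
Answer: 392321392/1682733593277453 ≈ 2.3315e-7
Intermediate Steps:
G(l) = 2*l/(829 + l) (G(l) = (2*l)/(829 + l) = 2*l/(829 + l))
1/(4289169 - 2668807/(G(-1144) - 1245472)) = 1/(4289169 - 2668807/(2*(-1144)/(829 - 1144) - 1245472)) = 1/(4289169 - 2668807/(2*(-1144)/(-315) - 1245472)) = 1/(4289169 - 2668807/(2*(-1144)*(-1/315) - 1245472)) = 1/(4289169 - 2668807/(2288/315 - 1245472)) = 1/(4289169 - 2668807/(-392321392/315)) = 1/(4289169 - 2668807*(-315/392321392)) = 1/(4289169 + 840674205/392321392) = 1/(1682733593277453/392321392) = 392321392/1682733593277453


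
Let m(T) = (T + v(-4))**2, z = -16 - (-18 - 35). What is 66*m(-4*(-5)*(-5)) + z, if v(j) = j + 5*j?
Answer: 1014853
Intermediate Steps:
v(j) = 6*j
z = 37 (z = -16 - 1*(-53) = -16 + 53 = 37)
m(T) = (-24 + T)**2 (m(T) = (T + 6*(-4))**2 = (T - 24)**2 = (-24 + T)**2)
66*m(-4*(-5)*(-5)) + z = 66*(-24 - 4*(-5)*(-5))**2 + 37 = 66*(-24 + 20*(-5))**2 + 37 = 66*(-24 - 100)**2 + 37 = 66*(-124)**2 + 37 = 66*15376 + 37 = 1014816 + 37 = 1014853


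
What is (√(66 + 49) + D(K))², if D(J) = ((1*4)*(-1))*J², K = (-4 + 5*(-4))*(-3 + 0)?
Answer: (-20736 + √115)² ≈ 4.2954e+8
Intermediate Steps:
K = 72 (K = (-4 - 20)*(-3) = -24*(-3) = 72)
D(J) = -4*J² (D(J) = (4*(-1))*J² = -4*J²)
(√(66 + 49) + D(K))² = (√(66 + 49) - 4*72²)² = (√115 - 4*5184)² = (√115 - 20736)² = (-20736 + √115)²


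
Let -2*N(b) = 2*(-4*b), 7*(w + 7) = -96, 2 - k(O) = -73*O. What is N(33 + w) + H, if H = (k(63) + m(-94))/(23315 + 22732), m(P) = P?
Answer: 15871717/322329 ≈ 49.241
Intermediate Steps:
k(O) = 2 + 73*O (k(O) = 2 - (-73)*O = 2 + 73*O)
w = -145/7 (w = -7 + (1/7)*(-96) = -7 - 96/7 = -145/7 ≈ -20.714)
N(b) = 4*b (N(b) = -(-4)*b = 4*b)
H = 4507/46047 (H = ((2 + 73*63) - 94)/(23315 + 22732) = ((2 + 4599) - 94)/46047 = (4601 - 94)*(1/46047) = 4507*(1/46047) = 4507/46047 ≈ 0.097878)
N(33 + w) + H = 4*(33 - 145/7) + 4507/46047 = 4*(86/7) + 4507/46047 = 344/7 + 4507/46047 = 15871717/322329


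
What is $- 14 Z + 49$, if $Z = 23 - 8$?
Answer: $-161$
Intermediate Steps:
$Z = 15$
$- 14 Z + 49 = \left(-14\right) 15 + 49 = -210 + 49 = -161$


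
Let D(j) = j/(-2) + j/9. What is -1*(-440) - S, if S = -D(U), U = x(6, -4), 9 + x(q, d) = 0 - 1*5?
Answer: 4009/9 ≈ 445.44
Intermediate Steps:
x(q, d) = -14 (x(q, d) = -9 + (0 - 1*5) = -9 + (0 - 5) = -9 - 5 = -14)
U = -14
D(j) = -7*j/18 (D(j) = j*(-½) + j*(⅑) = -j/2 + j/9 = -7*j/18)
S = -49/9 (S = -(-7)*(-14)/18 = -1*49/9 = -49/9 ≈ -5.4444)
-1*(-440) - S = -1*(-440) - 1*(-49/9) = 440 + 49/9 = 4009/9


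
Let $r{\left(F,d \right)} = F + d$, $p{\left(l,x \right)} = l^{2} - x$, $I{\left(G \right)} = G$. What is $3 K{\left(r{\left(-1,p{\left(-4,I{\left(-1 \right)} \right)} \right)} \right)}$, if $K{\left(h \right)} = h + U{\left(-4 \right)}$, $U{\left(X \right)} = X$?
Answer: $36$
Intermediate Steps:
$K{\left(h \right)} = -4 + h$ ($K{\left(h \right)} = h - 4 = -4 + h$)
$3 K{\left(r{\left(-1,p{\left(-4,I{\left(-1 \right)} \right)} \right)} \right)} = 3 \left(-4 - -16\right) = 3 \left(-4 + \left(-1 + \left(16 + 1\right)\right)\right) = 3 \left(-4 + \left(-1 + 17\right)\right) = 3 \left(-4 + 16\right) = 3 \cdot 12 = 36$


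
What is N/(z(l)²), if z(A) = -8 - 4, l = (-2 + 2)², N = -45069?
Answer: -15023/48 ≈ -312.98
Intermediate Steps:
l = 0 (l = 0² = 0)
z(A) = -12
N/(z(l)²) = -45069/((-12)²) = -45069/144 = -45069*1/144 = -15023/48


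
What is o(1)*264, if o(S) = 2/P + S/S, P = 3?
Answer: 440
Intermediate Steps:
o(S) = 5/3 (o(S) = 2/3 + S/S = 2*(1/3) + 1 = 2/3 + 1 = 5/3)
o(1)*264 = (5/3)*264 = 440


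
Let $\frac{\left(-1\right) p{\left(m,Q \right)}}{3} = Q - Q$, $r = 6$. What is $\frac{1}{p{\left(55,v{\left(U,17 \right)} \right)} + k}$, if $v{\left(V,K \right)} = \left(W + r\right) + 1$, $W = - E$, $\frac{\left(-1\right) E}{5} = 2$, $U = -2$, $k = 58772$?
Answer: $\frac{1}{58772} \approx 1.7015 \cdot 10^{-5}$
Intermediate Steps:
$E = -10$ ($E = \left(-5\right) 2 = -10$)
$W = 10$ ($W = \left(-1\right) \left(-10\right) = 10$)
$v{\left(V,K \right)} = 17$ ($v{\left(V,K \right)} = \left(10 + 6\right) + 1 = 16 + 1 = 17$)
$p{\left(m,Q \right)} = 0$ ($p{\left(m,Q \right)} = - 3 \left(Q - Q\right) = \left(-3\right) 0 = 0$)
$\frac{1}{p{\left(55,v{\left(U,17 \right)} \right)} + k} = \frac{1}{0 + 58772} = \frac{1}{58772}$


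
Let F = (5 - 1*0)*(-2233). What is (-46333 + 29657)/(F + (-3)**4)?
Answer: 4169/2771 ≈ 1.5045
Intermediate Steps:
F = -11165 (F = (5 + 0)*(-2233) = 5*(-2233) = -11165)
(-46333 + 29657)/(F + (-3)**4) = (-46333 + 29657)/(-11165 + (-3)**4) = -16676/(-11165 + 81) = -16676/(-11084) = -16676*(-1/11084) = 4169/2771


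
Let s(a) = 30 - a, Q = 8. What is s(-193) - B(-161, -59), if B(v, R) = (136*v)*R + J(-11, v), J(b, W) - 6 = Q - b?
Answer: -1291666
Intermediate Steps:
J(b, W) = 14 - b (J(b, W) = 6 + (8 - b) = 14 - b)
B(v, R) = 25 + 136*R*v (B(v, R) = (136*v)*R + (14 - 1*(-11)) = 136*R*v + (14 + 11) = 136*R*v + 25 = 25 + 136*R*v)
s(-193) - B(-161, -59) = (30 - 1*(-193)) - (25 + 136*(-59)*(-161)) = (30 + 193) - (25 + 1291864) = 223 - 1*1291889 = 223 - 1291889 = -1291666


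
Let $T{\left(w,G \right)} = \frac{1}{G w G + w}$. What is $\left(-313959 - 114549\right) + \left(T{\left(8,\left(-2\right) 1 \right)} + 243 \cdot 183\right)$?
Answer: $- \frac{15361559}{40} \approx -3.8404 \cdot 10^{5}$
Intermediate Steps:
$T{\left(w,G \right)} = \frac{1}{w + w G^{2}}$ ($T{\left(w,G \right)} = \frac{1}{w G^{2} + w} = \frac{1}{w + w G^{2}}$)
$\left(-313959 - 114549\right) + \left(T{\left(8,\left(-2\right) 1 \right)} + 243 \cdot 183\right) = \left(-313959 - 114549\right) + \left(\frac{1}{8 \left(1 + \left(\left(-2\right) 1\right)^{2}\right)} + 243 \cdot 183\right) = -428508 + \left(\frac{1}{8 \left(1 + \left(-2\right)^{2}\right)} + 44469\right) = -428508 + \left(\frac{1}{8 \left(1 + 4\right)} + 44469\right) = -428508 + \left(\frac{1}{8 \cdot 5} + 44469\right) = -428508 + \left(\frac{1}{8} \cdot \frac{1}{5} + 44469\right) = -428508 + \left(\frac{1}{40} + 44469\right) = -428508 + \frac{1778761}{40} = - \frac{15361559}{40}$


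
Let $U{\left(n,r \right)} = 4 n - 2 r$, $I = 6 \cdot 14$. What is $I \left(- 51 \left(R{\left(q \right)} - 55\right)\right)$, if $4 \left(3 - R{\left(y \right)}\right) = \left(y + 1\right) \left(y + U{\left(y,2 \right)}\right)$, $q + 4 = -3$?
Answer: $473382$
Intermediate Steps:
$I = 84$
$q = -7$ ($q = -4 - 3 = -7$)
$U{\left(n,r \right)} = - 2 r + 4 n$
$R{\left(y \right)} = 3 - \frac{\left(1 + y\right) \left(-4 + 5 y\right)}{4}$ ($R{\left(y \right)} = 3 - \frac{\left(y + 1\right) \left(y + \left(\left(-2\right) 2 + 4 y\right)\right)}{4} = 3 - \frac{\left(1 + y\right) \left(y + \left(-4 + 4 y\right)\right)}{4} = 3 - \frac{\left(1 + y\right) \left(-4 + 5 y\right)}{4}$)
$I \left(- 51 \left(R{\left(q \right)} - 55\right)\right) = 84 \left(- 51 \left(\left(4 - \frac{5 \left(-7\right)^{2}}{4} - - \frac{7}{4}\right) - 55\right)\right) = 84 \left(- 51 \left(\left(4 - \frac{245}{4} + \frac{7}{4}\right) - 55\right)\right) = 84 \left(- 51 \left(- \frac{111}{2} - 55\right)\right) = 84 \left(\left(-51\right) \left(- \frac{221}{2}\right)\right) = 84 \cdot \frac{11271}{2} = 473382$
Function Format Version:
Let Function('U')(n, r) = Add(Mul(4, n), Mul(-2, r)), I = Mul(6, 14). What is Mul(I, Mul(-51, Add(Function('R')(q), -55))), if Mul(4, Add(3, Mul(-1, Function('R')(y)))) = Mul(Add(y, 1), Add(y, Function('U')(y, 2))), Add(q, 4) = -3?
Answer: 473382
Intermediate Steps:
I = 84
q = -7 (q = Add(-4, -3) = -7)
Function('U')(n, r) = Add(Mul(-2, r), Mul(4, n))
Function('R')(y) = Add(3, Mul(Rational(-1, 4), Add(1, y), Add(-4, Mul(5, y)))) (Function('R')(y) = Add(3, Mul(Rational(-1, 4), Mul(Add(y, 1), Add(y, Add(Mul(-2, 2), Mul(4, y)))))) = Add(3, Mul(Rational(-1, 4), Mul(Add(1, y), Add(y, Add(-4, Mul(4, y)))))) = Add(3, Mul(Rational(-1, 4), Mul(Add(1, y), Add(-4, Mul(5, y))))) = Add(3, Mul(Rational(-1, 4), Add(1, y), Add(-4, Mul(5, y)))))
Mul(I, Mul(-51, Add(Function('R')(q), -55))) = Mul(84, Mul(-51, Add(Add(4, Mul(Rational(-5, 4), Pow(-7, 2)), Mul(Rational(-1, 4), -7)), -55))) = Mul(84, Mul(-51, Add(Add(4, Mul(Rational(-5, 4), 49), Rational(7, 4)), -55))) = Mul(84, Mul(-51, Add(Add(4, Rational(-245, 4), Rational(7, 4)), -55))) = Mul(84, Mul(-51, Add(Rational(-111, 2), -55))) = Mul(84, Mul(-51, Rational(-221, 2))) = Mul(84, Rational(11271, 2)) = 473382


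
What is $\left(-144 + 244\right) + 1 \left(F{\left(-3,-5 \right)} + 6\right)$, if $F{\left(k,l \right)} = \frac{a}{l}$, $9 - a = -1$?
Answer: $104$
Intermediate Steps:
$a = 10$ ($a = 9 - -1 = 9 + 1 = 10$)
$F{\left(k,l \right)} = \frac{10}{l}$
$\left(-144 + 244\right) + 1 \left(F{\left(-3,-5 \right)} + 6\right) = \left(-144 + 244\right) + 1 \left(\frac{10}{-5} + 6\right) = 100 + 1 \left(10 \left(- \frac{1}{5}\right) + 6\right) = 100 + 1 \left(-2 + 6\right) = 100 + 1 \cdot 4 = 100 + 4 = 104$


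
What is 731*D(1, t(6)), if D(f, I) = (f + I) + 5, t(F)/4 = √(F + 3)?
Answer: 13158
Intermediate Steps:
t(F) = 4*√(3 + F) (t(F) = 4*√(F + 3) = 4*√(3 + F))
D(f, I) = 5 + I + f (D(f, I) = (I + f) + 5 = 5 + I + f)
731*D(1, t(6)) = 731*(5 + 4*√(3 + 6) + 1) = 731*(5 + 4*√9 + 1) = 731*(5 + 4*3 + 1) = 731*(5 + 12 + 1) = 731*18 = 13158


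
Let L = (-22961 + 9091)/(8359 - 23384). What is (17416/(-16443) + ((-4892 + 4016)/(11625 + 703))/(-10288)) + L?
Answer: -30447721686269/223815975901920 ≈ -0.13604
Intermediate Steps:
L = 2774/3005 (L = -13870/(-15025) = -13870*(-1/15025) = 2774/3005 ≈ 0.92313)
(17416/(-16443) + ((-4892 + 4016)/(11625 + 703))/(-10288)) + L = (17416/(-16443) + ((-4892 + 4016)/(11625 + 703))/(-10288)) + 2774/3005 = (17416*(-1/16443) - 876/12328*(-1/10288)) + 2774/3005 = (-2488/2349 - 876*1/12328*(-1/10288)) + 2774/3005 = (-2488/2349 - 219/3082*(-1/10288)) + 2774/3005 = (-2488/2349 + 219/31707616) + 2774/3005 = -78888034177/74481189984 + 2774/3005 = -30447721686269/223815975901920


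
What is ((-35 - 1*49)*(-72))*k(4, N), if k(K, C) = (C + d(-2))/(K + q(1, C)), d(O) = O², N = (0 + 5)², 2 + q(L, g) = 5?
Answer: 25056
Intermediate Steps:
q(L, g) = 3 (q(L, g) = -2 + 5 = 3)
N = 25 (N = 5² = 25)
k(K, C) = (4 + C)/(3 + K) (k(K, C) = (C + (-2)²)/(K + 3) = (C + 4)/(3 + K) = (4 + C)/(3 + K))
((-35 - 1*49)*(-72))*k(4, N) = ((-35 - 1*49)*(-72))*((4 + 25)/(3 + 4)) = ((-35 - 49)*(-72))*(29/7) = (-84*(-72))*((⅐)*29) = 6048*(29/7) = 25056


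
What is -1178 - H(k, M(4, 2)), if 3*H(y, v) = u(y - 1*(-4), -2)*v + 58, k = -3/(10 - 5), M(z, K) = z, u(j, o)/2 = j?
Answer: -6032/5 ≈ -1206.4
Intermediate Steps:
u(j, o) = 2*j
k = -⅗ (k = -3/5 = (⅕)*(-3) = -⅗ ≈ -0.60000)
H(y, v) = 58/3 + v*(8 + 2*y)/3 (H(y, v) = ((2*(y - 1*(-4)))*v + 58)/3 = ((2*(y + 4))*v + 58)/3 = ((2*(4 + y))*v + 58)/3 = ((8 + 2*y)*v + 58)/3 = (v*(8 + 2*y) + 58)/3 = (58 + v*(8 + 2*y))/3 = 58/3 + v*(8 + 2*y)/3)
-1178 - H(k, M(4, 2)) = -1178 - (58/3 + (⅔)*4*(4 - ⅗)) = -1178 - (58/3 + (⅔)*4*(17/5)) = -1178 - (58/3 + 136/15) = -1178 - 1*142/5 = -1178 - 142/5 = -6032/5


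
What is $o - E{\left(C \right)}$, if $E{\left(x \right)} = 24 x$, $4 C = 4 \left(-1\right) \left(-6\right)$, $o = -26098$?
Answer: $-26242$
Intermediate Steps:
$C = 6$ ($C = \frac{4 \left(-1\right) \left(-6\right)}{4} = \frac{\left(-4\right) \left(-6\right)}{4} = \frac{1}{4} \cdot 24 = 6$)
$o - E{\left(C \right)} = -26098 - 24 \cdot 6 = -26098 - 144 = -26242$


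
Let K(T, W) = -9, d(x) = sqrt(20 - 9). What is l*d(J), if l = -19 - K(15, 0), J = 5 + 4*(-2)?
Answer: -10*sqrt(11) ≈ -33.166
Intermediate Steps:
J = -3 (J = 5 - 8 = -3)
d(x) = sqrt(11)
l = -10 (l = -19 - 1*(-9) = -19 + 9 = -10)
l*d(J) = -10*sqrt(11)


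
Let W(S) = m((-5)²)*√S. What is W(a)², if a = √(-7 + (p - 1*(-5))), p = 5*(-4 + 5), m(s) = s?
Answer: 625*√3 ≈ 1082.5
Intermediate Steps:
p = 5 (p = 5*1 = 5)
a = √3 (a = √(-7 + (5 - 1*(-5))) = √(-7 + (5 + 5)) = √(-7 + 10) = √3 ≈ 1.7320)
W(S) = 25*√S (W(S) = (-5)²*√S = 25*√S)
W(a)² = (25*√(√3))² = (25*3^(¼))² = 625*√3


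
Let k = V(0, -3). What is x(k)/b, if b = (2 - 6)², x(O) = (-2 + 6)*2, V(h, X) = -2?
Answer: ½ ≈ 0.50000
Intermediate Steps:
k = -2
x(O) = 8 (x(O) = 4*2 = 8)
b = 16 (b = (-4)² = 16)
x(k)/b = 8/16 = 8*(1/16) = ½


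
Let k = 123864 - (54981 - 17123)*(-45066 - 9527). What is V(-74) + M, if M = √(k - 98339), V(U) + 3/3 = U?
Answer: -75 + √2066807319 ≈ 45387.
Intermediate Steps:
V(U) = -1 + U
k = 2066905658 (k = 123864 - 37858*(-54593) = 123864 - 1*(-2066781794) = 123864 + 2066781794 = 2066905658)
M = √2066807319 (M = √(2066905658 - 98339) = √2066807319 ≈ 45462.)
V(-74) + M = (-1 - 74) + √2066807319 = -75 + √2066807319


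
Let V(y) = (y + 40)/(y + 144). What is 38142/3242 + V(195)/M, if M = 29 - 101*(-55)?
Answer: 36101326231/3068514096 ≈ 11.765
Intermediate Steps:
V(y) = (40 + y)/(144 + y)
M = 5584 (M = 29 + 5555 = 5584)
38142/3242 + V(195)/M = 38142/3242 + ((40 + 195)/(144 + 195))/5584 = 38142*(1/3242) + (235/339)*(1/5584) = 19071/1621 + ((1/339)*235)*(1/5584) = 19071/1621 + (235/339)*(1/5584) = 19071/1621 + 235/1892976 = 36101326231/3068514096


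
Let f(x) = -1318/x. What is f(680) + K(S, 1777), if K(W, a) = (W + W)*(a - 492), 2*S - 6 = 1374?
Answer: 602921341/340 ≈ 1.7733e+6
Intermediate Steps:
S = 690 (S = 3 + (½)*1374 = 3 + 687 = 690)
K(W, a) = 2*W*(-492 + a) (K(W, a) = (2*W)*(-492 + a) = 2*W*(-492 + a))
f(680) + K(S, 1777) = -1318/680 + 2*690*(-492 + 1777) = -1318*1/680 + 2*690*1285 = -659/340 + 1773300 = 602921341/340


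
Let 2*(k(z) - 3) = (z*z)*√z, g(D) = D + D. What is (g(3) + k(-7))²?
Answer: -16483/4 + 441*I*√7 ≈ -4120.8 + 1166.8*I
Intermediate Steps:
g(D) = 2*D
k(z) = 3 + z^(5/2)/2 (k(z) = 3 + ((z*z)*√z)/2 = 3 + (z²*√z)/2 = 3 + z^(5/2)/2)
(g(3) + k(-7))² = (2*3 + (3 + (-7)^(5/2)/2))² = (6 + (3 + (49*I*√7)/2))² = (6 + (3 + 49*I*√7/2))² = (9 + 49*I*√7/2)²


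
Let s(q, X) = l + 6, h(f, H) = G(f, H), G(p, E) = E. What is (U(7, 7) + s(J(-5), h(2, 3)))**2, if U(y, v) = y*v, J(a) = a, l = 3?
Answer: 3364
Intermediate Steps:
h(f, H) = H
s(q, X) = 9 (s(q, X) = 3 + 6 = 9)
U(y, v) = v*y
(U(7, 7) + s(J(-5), h(2, 3)))**2 = (7*7 + 9)**2 = (49 + 9)**2 = 58**2 = 3364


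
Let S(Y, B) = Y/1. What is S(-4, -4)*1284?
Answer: -5136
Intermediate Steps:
S(Y, B) = Y (S(Y, B) = Y*1 = Y)
S(-4, -4)*1284 = -4*1284 = -5136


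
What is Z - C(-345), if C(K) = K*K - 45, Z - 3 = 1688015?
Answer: 1569038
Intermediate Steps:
Z = 1688018 (Z = 3 + 1688015 = 1688018)
C(K) = -45 + K**2 (C(K) = K**2 - 45 = -45 + K**2)
Z - C(-345) = 1688018 - (-45 + (-345)**2) = 1688018 - (-45 + 119025) = 1688018 - 1*118980 = 1688018 - 118980 = 1569038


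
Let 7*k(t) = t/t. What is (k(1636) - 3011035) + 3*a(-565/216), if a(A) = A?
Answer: -1517565523/504 ≈ -3.0110e+6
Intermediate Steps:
k(t) = 1/7 (k(t) = (t/t)/7 = (1/7)*1 = 1/7)
(k(1636) - 3011035) + 3*a(-565/216) = (1/7 - 3011035) + 3*(-565/216) = -21077244/7 + 3*(-565*1/216) = -21077244/7 + 3*(-565/216) = -21077244/7 - 565/72 = -1517565523/504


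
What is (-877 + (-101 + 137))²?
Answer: 707281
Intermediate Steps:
(-877 + (-101 + 137))² = (-877 + 36)² = (-841)² = 707281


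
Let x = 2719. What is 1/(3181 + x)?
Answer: 1/5900 ≈ 0.00016949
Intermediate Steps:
1/(3181 + x) = 1/(3181 + 2719) = 1/5900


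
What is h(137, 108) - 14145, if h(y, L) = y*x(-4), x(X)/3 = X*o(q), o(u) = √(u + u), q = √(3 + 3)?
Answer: -14145 - 1644*2^(¾)*3^(¼) ≈ -17784.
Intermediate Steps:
q = √6 ≈ 2.4495
o(u) = √2*√u (o(u) = √(2*u) = √2*√u)
x(X) = 3*X*2^(¾)*3^(¼) (x(X) = 3*(X*(√2*√(√6))) = 3*(X*(√2*6^(¼))) = 3*(X*(2^(¾)*3^(¼))) = 3*(X*2^(¾)*3^(¼)) = 3*X*2^(¾)*3^(¼))
h(y, L) = -12*y*2^(¾)*3^(¼) (h(y, L) = y*(3*(-4)*2^(¾)*3^(¼)) = y*(-12*2^(¾)*3^(¼)) = -12*y*2^(¾)*3^(¼))
h(137, 108) - 14145 = -12*137*2^(¾)*3^(¼) - 14145 = -1644*2^(¾)*3^(¼) - 14145 = -14145 - 1644*2^(¾)*3^(¼)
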